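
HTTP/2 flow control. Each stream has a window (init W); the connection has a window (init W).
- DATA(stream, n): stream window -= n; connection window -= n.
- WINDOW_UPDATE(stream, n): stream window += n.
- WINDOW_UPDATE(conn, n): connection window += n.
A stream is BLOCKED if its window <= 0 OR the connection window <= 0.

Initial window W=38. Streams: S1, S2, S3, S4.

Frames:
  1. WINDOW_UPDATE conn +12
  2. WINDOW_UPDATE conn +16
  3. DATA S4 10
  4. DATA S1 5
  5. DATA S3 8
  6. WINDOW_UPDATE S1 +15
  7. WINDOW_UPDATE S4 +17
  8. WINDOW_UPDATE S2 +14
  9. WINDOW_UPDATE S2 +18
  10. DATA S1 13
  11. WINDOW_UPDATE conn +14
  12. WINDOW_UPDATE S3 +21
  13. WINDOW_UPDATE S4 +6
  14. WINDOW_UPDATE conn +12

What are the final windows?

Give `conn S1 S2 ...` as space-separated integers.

Op 1: conn=50 S1=38 S2=38 S3=38 S4=38 blocked=[]
Op 2: conn=66 S1=38 S2=38 S3=38 S4=38 blocked=[]
Op 3: conn=56 S1=38 S2=38 S3=38 S4=28 blocked=[]
Op 4: conn=51 S1=33 S2=38 S3=38 S4=28 blocked=[]
Op 5: conn=43 S1=33 S2=38 S3=30 S4=28 blocked=[]
Op 6: conn=43 S1=48 S2=38 S3=30 S4=28 blocked=[]
Op 7: conn=43 S1=48 S2=38 S3=30 S4=45 blocked=[]
Op 8: conn=43 S1=48 S2=52 S3=30 S4=45 blocked=[]
Op 9: conn=43 S1=48 S2=70 S3=30 S4=45 blocked=[]
Op 10: conn=30 S1=35 S2=70 S3=30 S4=45 blocked=[]
Op 11: conn=44 S1=35 S2=70 S3=30 S4=45 blocked=[]
Op 12: conn=44 S1=35 S2=70 S3=51 S4=45 blocked=[]
Op 13: conn=44 S1=35 S2=70 S3=51 S4=51 blocked=[]
Op 14: conn=56 S1=35 S2=70 S3=51 S4=51 blocked=[]

Answer: 56 35 70 51 51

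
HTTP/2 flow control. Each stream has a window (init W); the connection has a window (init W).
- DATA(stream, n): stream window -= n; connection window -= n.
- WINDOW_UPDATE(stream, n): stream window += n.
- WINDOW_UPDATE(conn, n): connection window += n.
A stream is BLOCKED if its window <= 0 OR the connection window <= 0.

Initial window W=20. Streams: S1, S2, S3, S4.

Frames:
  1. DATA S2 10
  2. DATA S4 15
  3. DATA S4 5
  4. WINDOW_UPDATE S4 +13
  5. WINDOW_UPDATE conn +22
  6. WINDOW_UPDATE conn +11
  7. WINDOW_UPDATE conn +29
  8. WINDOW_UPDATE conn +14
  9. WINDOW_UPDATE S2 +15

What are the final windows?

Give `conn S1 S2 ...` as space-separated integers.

Answer: 66 20 25 20 13

Derivation:
Op 1: conn=10 S1=20 S2=10 S3=20 S4=20 blocked=[]
Op 2: conn=-5 S1=20 S2=10 S3=20 S4=5 blocked=[1, 2, 3, 4]
Op 3: conn=-10 S1=20 S2=10 S3=20 S4=0 blocked=[1, 2, 3, 4]
Op 4: conn=-10 S1=20 S2=10 S3=20 S4=13 blocked=[1, 2, 3, 4]
Op 5: conn=12 S1=20 S2=10 S3=20 S4=13 blocked=[]
Op 6: conn=23 S1=20 S2=10 S3=20 S4=13 blocked=[]
Op 7: conn=52 S1=20 S2=10 S3=20 S4=13 blocked=[]
Op 8: conn=66 S1=20 S2=10 S3=20 S4=13 blocked=[]
Op 9: conn=66 S1=20 S2=25 S3=20 S4=13 blocked=[]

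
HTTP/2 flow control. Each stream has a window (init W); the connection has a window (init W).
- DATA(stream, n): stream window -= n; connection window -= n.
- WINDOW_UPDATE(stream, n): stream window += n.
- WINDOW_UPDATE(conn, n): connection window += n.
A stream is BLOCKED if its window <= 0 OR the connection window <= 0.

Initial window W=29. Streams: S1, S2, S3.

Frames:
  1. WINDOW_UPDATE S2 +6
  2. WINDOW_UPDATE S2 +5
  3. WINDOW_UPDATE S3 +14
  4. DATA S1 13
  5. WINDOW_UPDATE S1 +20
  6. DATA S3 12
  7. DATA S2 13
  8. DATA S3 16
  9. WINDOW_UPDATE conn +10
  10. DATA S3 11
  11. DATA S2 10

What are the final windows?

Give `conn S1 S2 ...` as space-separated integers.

Answer: -36 36 17 4

Derivation:
Op 1: conn=29 S1=29 S2=35 S3=29 blocked=[]
Op 2: conn=29 S1=29 S2=40 S3=29 blocked=[]
Op 3: conn=29 S1=29 S2=40 S3=43 blocked=[]
Op 4: conn=16 S1=16 S2=40 S3=43 blocked=[]
Op 5: conn=16 S1=36 S2=40 S3=43 blocked=[]
Op 6: conn=4 S1=36 S2=40 S3=31 blocked=[]
Op 7: conn=-9 S1=36 S2=27 S3=31 blocked=[1, 2, 3]
Op 8: conn=-25 S1=36 S2=27 S3=15 blocked=[1, 2, 3]
Op 9: conn=-15 S1=36 S2=27 S3=15 blocked=[1, 2, 3]
Op 10: conn=-26 S1=36 S2=27 S3=4 blocked=[1, 2, 3]
Op 11: conn=-36 S1=36 S2=17 S3=4 blocked=[1, 2, 3]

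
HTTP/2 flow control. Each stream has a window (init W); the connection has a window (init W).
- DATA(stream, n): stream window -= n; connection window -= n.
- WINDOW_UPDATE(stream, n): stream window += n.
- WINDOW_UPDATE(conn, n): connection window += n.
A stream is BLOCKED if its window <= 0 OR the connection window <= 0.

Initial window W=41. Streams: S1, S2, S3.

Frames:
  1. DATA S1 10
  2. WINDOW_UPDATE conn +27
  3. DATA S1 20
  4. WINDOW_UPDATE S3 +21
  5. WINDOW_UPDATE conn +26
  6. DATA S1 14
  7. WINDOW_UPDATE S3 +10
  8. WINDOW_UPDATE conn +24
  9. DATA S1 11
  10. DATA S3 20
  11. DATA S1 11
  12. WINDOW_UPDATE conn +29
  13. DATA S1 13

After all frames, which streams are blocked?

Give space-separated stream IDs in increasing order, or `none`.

Op 1: conn=31 S1=31 S2=41 S3=41 blocked=[]
Op 2: conn=58 S1=31 S2=41 S3=41 blocked=[]
Op 3: conn=38 S1=11 S2=41 S3=41 blocked=[]
Op 4: conn=38 S1=11 S2=41 S3=62 blocked=[]
Op 5: conn=64 S1=11 S2=41 S3=62 blocked=[]
Op 6: conn=50 S1=-3 S2=41 S3=62 blocked=[1]
Op 7: conn=50 S1=-3 S2=41 S3=72 blocked=[1]
Op 8: conn=74 S1=-3 S2=41 S3=72 blocked=[1]
Op 9: conn=63 S1=-14 S2=41 S3=72 blocked=[1]
Op 10: conn=43 S1=-14 S2=41 S3=52 blocked=[1]
Op 11: conn=32 S1=-25 S2=41 S3=52 blocked=[1]
Op 12: conn=61 S1=-25 S2=41 S3=52 blocked=[1]
Op 13: conn=48 S1=-38 S2=41 S3=52 blocked=[1]

Answer: S1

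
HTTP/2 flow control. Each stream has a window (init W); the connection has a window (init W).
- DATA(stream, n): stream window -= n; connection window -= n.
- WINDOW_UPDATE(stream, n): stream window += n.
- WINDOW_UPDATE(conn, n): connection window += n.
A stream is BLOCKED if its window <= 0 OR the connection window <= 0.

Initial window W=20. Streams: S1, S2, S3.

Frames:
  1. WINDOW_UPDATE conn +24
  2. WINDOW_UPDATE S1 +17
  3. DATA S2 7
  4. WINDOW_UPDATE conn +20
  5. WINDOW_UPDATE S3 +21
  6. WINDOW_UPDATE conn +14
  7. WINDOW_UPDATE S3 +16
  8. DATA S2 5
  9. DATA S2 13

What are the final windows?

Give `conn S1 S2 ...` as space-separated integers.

Answer: 53 37 -5 57

Derivation:
Op 1: conn=44 S1=20 S2=20 S3=20 blocked=[]
Op 2: conn=44 S1=37 S2=20 S3=20 blocked=[]
Op 3: conn=37 S1=37 S2=13 S3=20 blocked=[]
Op 4: conn=57 S1=37 S2=13 S3=20 blocked=[]
Op 5: conn=57 S1=37 S2=13 S3=41 blocked=[]
Op 6: conn=71 S1=37 S2=13 S3=41 blocked=[]
Op 7: conn=71 S1=37 S2=13 S3=57 blocked=[]
Op 8: conn=66 S1=37 S2=8 S3=57 blocked=[]
Op 9: conn=53 S1=37 S2=-5 S3=57 blocked=[2]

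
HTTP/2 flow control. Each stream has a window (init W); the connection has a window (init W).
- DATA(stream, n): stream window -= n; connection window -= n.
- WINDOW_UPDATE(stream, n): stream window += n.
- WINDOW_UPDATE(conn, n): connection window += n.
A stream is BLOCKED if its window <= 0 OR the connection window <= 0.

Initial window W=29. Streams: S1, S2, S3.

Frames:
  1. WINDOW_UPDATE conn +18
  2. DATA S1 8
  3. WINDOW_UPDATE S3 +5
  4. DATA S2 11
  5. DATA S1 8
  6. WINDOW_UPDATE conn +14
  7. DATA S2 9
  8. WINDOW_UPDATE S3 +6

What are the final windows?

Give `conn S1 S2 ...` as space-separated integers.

Answer: 25 13 9 40

Derivation:
Op 1: conn=47 S1=29 S2=29 S3=29 blocked=[]
Op 2: conn=39 S1=21 S2=29 S3=29 blocked=[]
Op 3: conn=39 S1=21 S2=29 S3=34 blocked=[]
Op 4: conn=28 S1=21 S2=18 S3=34 blocked=[]
Op 5: conn=20 S1=13 S2=18 S3=34 blocked=[]
Op 6: conn=34 S1=13 S2=18 S3=34 blocked=[]
Op 7: conn=25 S1=13 S2=9 S3=34 blocked=[]
Op 8: conn=25 S1=13 S2=9 S3=40 blocked=[]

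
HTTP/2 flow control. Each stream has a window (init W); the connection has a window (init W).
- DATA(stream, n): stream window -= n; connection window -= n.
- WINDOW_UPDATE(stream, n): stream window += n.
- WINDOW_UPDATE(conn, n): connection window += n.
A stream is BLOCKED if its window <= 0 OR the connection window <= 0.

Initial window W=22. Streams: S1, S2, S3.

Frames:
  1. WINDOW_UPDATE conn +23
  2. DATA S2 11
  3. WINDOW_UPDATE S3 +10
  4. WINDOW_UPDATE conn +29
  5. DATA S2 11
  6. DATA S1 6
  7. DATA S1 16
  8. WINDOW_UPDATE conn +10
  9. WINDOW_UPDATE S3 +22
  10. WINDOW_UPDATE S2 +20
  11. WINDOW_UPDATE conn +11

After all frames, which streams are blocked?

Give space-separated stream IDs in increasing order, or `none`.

Op 1: conn=45 S1=22 S2=22 S3=22 blocked=[]
Op 2: conn=34 S1=22 S2=11 S3=22 blocked=[]
Op 3: conn=34 S1=22 S2=11 S3=32 blocked=[]
Op 4: conn=63 S1=22 S2=11 S3=32 blocked=[]
Op 5: conn=52 S1=22 S2=0 S3=32 blocked=[2]
Op 6: conn=46 S1=16 S2=0 S3=32 blocked=[2]
Op 7: conn=30 S1=0 S2=0 S3=32 blocked=[1, 2]
Op 8: conn=40 S1=0 S2=0 S3=32 blocked=[1, 2]
Op 9: conn=40 S1=0 S2=0 S3=54 blocked=[1, 2]
Op 10: conn=40 S1=0 S2=20 S3=54 blocked=[1]
Op 11: conn=51 S1=0 S2=20 S3=54 blocked=[1]

Answer: S1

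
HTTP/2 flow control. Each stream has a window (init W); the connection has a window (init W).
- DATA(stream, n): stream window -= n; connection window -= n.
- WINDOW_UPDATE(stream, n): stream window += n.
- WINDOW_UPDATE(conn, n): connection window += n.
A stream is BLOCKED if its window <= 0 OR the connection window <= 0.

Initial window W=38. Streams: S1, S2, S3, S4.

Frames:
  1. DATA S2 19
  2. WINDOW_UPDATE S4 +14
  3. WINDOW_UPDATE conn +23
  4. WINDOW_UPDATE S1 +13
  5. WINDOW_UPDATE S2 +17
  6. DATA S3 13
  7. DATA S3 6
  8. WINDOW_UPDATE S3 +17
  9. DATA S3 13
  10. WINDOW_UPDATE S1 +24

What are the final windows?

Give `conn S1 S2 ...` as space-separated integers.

Op 1: conn=19 S1=38 S2=19 S3=38 S4=38 blocked=[]
Op 2: conn=19 S1=38 S2=19 S3=38 S4=52 blocked=[]
Op 3: conn=42 S1=38 S2=19 S3=38 S4=52 blocked=[]
Op 4: conn=42 S1=51 S2=19 S3=38 S4=52 blocked=[]
Op 5: conn=42 S1=51 S2=36 S3=38 S4=52 blocked=[]
Op 6: conn=29 S1=51 S2=36 S3=25 S4=52 blocked=[]
Op 7: conn=23 S1=51 S2=36 S3=19 S4=52 blocked=[]
Op 8: conn=23 S1=51 S2=36 S3=36 S4=52 blocked=[]
Op 9: conn=10 S1=51 S2=36 S3=23 S4=52 blocked=[]
Op 10: conn=10 S1=75 S2=36 S3=23 S4=52 blocked=[]

Answer: 10 75 36 23 52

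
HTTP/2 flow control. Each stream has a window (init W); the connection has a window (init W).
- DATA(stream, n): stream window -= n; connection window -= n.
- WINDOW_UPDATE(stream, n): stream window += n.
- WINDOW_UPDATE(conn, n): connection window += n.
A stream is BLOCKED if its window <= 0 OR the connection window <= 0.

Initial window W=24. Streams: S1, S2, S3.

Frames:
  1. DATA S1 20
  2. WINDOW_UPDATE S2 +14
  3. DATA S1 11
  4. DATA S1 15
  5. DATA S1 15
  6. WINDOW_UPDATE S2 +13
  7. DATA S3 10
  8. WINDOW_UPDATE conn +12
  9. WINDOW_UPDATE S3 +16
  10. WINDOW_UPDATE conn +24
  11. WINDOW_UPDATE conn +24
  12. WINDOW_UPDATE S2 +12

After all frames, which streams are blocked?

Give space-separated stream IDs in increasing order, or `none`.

Answer: S1

Derivation:
Op 1: conn=4 S1=4 S2=24 S3=24 blocked=[]
Op 2: conn=4 S1=4 S2=38 S3=24 blocked=[]
Op 3: conn=-7 S1=-7 S2=38 S3=24 blocked=[1, 2, 3]
Op 4: conn=-22 S1=-22 S2=38 S3=24 blocked=[1, 2, 3]
Op 5: conn=-37 S1=-37 S2=38 S3=24 blocked=[1, 2, 3]
Op 6: conn=-37 S1=-37 S2=51 S3=24 blocked=[1, 2, 3]
Op 7: conn=-47 S1=-37 S2=51 S3=14 blocked=[1, 2, 3]
Op 8: conn=-35 S1=-37 S2=51 S3=14 blocked=[1, 2, 3]
Op 9: conn=-35 S1=-37 S2=51 S3=30 blocked=[1, 2, 3]
Op 10: conn=-11 S1=-37 S2=51 S3=30 blocked=[1, 2, 3]
Op 11: conn=13 S1=-37 S2=51 S3=30 blocked=[1]
Op 12: conn=13 S1=-37 S2=63 S3=30 blocked=[1]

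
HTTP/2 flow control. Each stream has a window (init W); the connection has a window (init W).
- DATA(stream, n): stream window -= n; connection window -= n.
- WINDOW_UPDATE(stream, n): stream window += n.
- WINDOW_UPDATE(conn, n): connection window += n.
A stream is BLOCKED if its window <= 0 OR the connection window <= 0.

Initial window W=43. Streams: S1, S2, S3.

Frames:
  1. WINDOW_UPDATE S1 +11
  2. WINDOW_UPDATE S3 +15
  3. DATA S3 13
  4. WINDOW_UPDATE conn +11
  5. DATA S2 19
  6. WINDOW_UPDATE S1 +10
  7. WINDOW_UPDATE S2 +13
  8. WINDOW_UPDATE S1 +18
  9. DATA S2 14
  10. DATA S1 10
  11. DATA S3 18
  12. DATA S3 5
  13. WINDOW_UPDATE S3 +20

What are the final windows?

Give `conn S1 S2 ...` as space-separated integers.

Op 1: conn=43 S1=54 S2=43 S3=43 blocked=[]
Op 2: conn=43 S1=54 S2=43 S3=58 blocked=[]
Op 3: conn=30 S1=54 S2=43 S3=45 blocked=[]
Op 4: conn=41 S1=54 S2=43 S3=45 blocked=[]
Op 5: conn=22 S1=54 S2=24 S3=45 blocked=[]
Op 6: conn=22 S1=64 S2=24 S3=45 blocked=[]
Op 7: conn=22 S1=64 S2=37 S3=45 blocked=[]
Op 8: conn=22 S1=82 S2=37 S3=45 blocked=[]
Op 9: conn=8 S1=82 S2=23 S3=45 blocked=[]
Op 10: conn=-2 S1=72 S2=23 S3=45 blocked=[1, 2, 3]
Op 11: conn=-20 S1=72 S2=23 S3=27 blocked=[1, 2, 3]
Op 12: conn=-25 S1=72 S2=23 S3=22 blocked=[1, 2, 3]
Op 13: conn=-25 S1=72 S2=23 S3=42 blocked=[1, 2, 3]

Answer: -25 72 23 42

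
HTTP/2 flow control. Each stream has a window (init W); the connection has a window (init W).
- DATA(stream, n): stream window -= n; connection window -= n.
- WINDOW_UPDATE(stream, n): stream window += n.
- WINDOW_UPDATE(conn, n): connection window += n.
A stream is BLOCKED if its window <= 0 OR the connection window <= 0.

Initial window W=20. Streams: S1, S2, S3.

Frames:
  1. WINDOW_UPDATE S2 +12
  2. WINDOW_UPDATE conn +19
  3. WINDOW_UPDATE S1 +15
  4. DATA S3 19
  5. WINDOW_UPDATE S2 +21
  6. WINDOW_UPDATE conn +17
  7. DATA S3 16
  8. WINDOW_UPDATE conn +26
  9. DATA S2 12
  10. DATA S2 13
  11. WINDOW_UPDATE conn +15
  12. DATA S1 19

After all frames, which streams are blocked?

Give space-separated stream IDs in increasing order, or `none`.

Op 1: conn=20 S1=20 S2=32 S3=20 blocked=[]
Op 2: conn=39 S1=20 S2=32 S3=20 blocked=[]
Op 3: conn=39 S1=35 S2=32 S3=20 blocked=[]
Op 4: conn=20 S1=35 S2=32 S3=1 blocked=[]
Op 5: conn=20 S1=35 S2=53 S3=1 blocked=[]
Op 6: conn=37 S1=35 S2=53 S3=1 blocked=[]
Op 7: conn=21 S1=35 S2=53 S3=-15 blocked=[3]
Op 8: conn=47 S1=35 S2=53 S3=-15 blocked=[3]
Op 9: conn=35 S1=35 S2=41 S3=-15 blocked=[3]
Op 10: conn=22 S1=35 S2=28 S3=-15 blocked=[3]
Op 11: conn=37 S1=35 S2=28 S3=-15 blocked=[3]
Op 12: conn=18 S1=16 S2=28 S3=-15 blocked=[3]

Answer: S3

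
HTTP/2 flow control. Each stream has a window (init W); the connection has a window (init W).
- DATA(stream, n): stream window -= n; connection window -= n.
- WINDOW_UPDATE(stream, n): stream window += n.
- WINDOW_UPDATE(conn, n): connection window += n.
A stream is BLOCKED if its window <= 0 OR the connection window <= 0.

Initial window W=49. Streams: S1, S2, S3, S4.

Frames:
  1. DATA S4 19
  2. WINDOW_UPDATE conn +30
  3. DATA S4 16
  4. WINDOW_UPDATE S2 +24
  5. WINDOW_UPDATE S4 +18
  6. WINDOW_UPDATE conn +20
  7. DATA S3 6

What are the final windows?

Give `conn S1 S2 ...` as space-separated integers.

Op 1: conn=30 S1=49 S2=49 S3=49 S4=30 blocked=[]
Op 2: conn=60 S1=49 S2=49 S3=49 S4=30 blocked=[]
Op 3: conn=44 S1=49 S2=49 S3=49 S4=14 blocked=[]
Op 4: conn=44 S1=49 S2=73 S3=49 S4=14 blocked=[]
Op 5: conn=44 S1=49 S2=73 S3=49 S4=32 blocked=[]
Op 6: conn=64 S1=49 S2=73 S3=49 S4=32 blocked=[]
Op 7: conn=58 S1=49 S2=73 S3=43 S4=32 blocked=[]

Answer: 58 49 73 43 32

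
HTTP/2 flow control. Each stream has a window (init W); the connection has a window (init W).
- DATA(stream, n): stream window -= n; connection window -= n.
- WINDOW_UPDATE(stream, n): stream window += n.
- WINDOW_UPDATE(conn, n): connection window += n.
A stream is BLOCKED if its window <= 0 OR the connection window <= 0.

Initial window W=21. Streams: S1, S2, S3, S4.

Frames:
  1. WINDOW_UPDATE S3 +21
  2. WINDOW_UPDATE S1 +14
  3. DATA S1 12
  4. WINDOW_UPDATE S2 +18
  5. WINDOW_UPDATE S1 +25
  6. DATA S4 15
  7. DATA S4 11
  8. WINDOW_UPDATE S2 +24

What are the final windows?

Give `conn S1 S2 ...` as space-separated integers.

Answer: -17 48 63 42 -5

Derivation:
Op 1: conn=21 S1=21 S2=21 S3=42 S4=21 blocked=[]
Op 2: conn=21 S1=35 S2=21 S3=42 S4=21 blocked=[]
Op 3: conn=9 S1=23 S2=21 S3=42 S4=21 blocked=[]
Op 4: conn=9 S1=23 S2=39 S3=42 S4=21 blocked=[]
Op 5: conn=9 S1=48 S2=39 S3=42 S4=21 blocked=[]
Op 6: conn=-6 S1=48 S2=39 S3=42 S4=6 blocked=[1, 2, 3, 4]
Op 7: conn=-17 S1=48 S2=39 S3=42 S4=-5 blocked=[1, 2, 3, 4]
Op 8: conn=-17 S1=48 S2=63 S3=42 S4=-5 blocked=[1, 2, 3, 4]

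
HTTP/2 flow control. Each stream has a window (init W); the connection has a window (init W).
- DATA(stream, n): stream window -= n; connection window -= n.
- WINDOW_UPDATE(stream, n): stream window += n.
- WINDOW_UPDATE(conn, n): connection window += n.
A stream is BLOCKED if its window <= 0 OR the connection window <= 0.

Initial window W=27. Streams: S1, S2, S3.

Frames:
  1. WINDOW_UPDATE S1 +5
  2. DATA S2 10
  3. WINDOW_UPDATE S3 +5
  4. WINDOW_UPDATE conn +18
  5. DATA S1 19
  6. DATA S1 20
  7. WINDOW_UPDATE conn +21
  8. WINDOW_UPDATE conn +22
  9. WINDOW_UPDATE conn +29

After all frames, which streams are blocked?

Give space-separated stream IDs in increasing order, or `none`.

Op 1: conn=27 S1=32 S2=27 S3=27 blocked=[]
Op 2: conn=17 S1=32 S2=17 S3=27 blocked=[]
Op 3: conn=17 S1=32 S2=17 S3=32 blocked=[]
Op 4: conn=35 S1=32 S2=17 S3=32 blocked=[]
Op 5: conn=16 S1=13 S2=17 S3=32 blocked=[]
Op 6: conn=-4 S1=-7 S2=17 S3=32 blocked=[1, 2, 3]
Op 7: conn=17 S1=-7 S2=17 S3=32 blocked=[1]
Op 8: conn=39 S1=-7 S2=17 S3=32 blocked=[1]
Op 9: conn=68 S1=-7 S2=17 S3=32 blocked=[1]

Answer: S1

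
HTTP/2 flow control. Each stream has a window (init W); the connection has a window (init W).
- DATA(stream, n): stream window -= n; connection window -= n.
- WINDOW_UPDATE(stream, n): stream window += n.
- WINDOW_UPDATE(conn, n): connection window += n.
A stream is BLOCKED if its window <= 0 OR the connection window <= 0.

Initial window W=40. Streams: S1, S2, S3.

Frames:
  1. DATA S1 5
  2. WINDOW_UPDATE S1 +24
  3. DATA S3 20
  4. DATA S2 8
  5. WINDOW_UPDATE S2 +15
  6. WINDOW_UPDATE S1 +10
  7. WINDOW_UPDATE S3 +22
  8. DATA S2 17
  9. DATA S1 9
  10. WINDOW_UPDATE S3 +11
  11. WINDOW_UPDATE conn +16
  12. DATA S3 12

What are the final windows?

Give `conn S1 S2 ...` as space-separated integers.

Answer: -15 60 30 41

Derivation:
Op 1: conn=35 S1=35 S2=40 S3=40 blocked=[]
Op 2: conn=35 S1=59 S2=40 S3=40 blocked=[]
Op 3: conn=15 S1=59 S2=40 S3=20 blocked=[]
Op 4: conn=7 S1=59 S2=32 S3=20 blocked=[]
Op 5: conn=7 S1=59 S2=47 S3=20 blocked=[]
Op 6: conn=7 S1=69 S2=47 S3=20 blocked=[]
Op 7: conn=7 S1=69 S2=47 S3=42 blocked=[]
Op 8: conn=-10 S1=69 S2=30 S3=42 blocked=[1, 2, 3]
Op 9: conn=-19 S1=60 S2=30 S3=42 blocked=[1, 2, 3]
Op 10: conn=-19 S1=60 S2=30 S3=53 blocked=[1, 2, 3]
Op 11: conn=-3 S1=60 S2=30 S3=53 blocked=[1, 2, 3]
Op 12: conn=-15 S1=60 S2=30 S3=41 blocked=[1, 2, 3]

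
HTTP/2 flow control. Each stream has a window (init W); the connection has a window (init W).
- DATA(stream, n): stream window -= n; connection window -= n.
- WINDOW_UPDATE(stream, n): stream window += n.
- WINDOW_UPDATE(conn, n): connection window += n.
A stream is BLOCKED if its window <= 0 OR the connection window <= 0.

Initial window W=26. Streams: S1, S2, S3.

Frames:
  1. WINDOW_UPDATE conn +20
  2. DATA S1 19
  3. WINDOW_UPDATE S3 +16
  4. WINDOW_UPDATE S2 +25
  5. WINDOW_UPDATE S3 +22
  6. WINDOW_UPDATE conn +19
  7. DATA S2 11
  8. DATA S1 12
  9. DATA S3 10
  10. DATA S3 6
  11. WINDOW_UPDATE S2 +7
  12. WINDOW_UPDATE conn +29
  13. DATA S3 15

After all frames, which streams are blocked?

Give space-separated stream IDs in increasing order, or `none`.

Answer: S1

Derivation:
Op 1: conn=46 S1=26 S2=26 S3=26 blocked=[]
Op 2: conn=27 S1=7 S2=26 S3=26 blocked=[]
Op 3: conn=27 S1=7 S2=26 S3=42 blocked=[]
Op 4: conn=27 S1=7 S2=51 S3=42 blocked=[]
Op 5: conn=27 S1=7 S2=51 S3=64 blocked=[]
Op 6: conn=46 S1=7 S2=51 S3=64 blocked=[]
Op 7: conn=35 S1=7 S2=40 S3=64 blocked=[]
Op 8: conn=23 S1=-5 S2=40 S3=64 blocked=[1]
Op 9: conn=13 S1=-5 S2=40 S3=54 blocked=[1]
Op 10: conn=7 S1=-5 S2=40 S3=48 blocked=[1]
Op 11: conn=7 S1=-5 S2=47 S3=48 blocked=[1]
Op 12: conn=36 S1=-5 S2=47 S3=48 blocked=[1]
Op 13: conn=21 S1=-5 S2=47 S3=33 blocked=[1]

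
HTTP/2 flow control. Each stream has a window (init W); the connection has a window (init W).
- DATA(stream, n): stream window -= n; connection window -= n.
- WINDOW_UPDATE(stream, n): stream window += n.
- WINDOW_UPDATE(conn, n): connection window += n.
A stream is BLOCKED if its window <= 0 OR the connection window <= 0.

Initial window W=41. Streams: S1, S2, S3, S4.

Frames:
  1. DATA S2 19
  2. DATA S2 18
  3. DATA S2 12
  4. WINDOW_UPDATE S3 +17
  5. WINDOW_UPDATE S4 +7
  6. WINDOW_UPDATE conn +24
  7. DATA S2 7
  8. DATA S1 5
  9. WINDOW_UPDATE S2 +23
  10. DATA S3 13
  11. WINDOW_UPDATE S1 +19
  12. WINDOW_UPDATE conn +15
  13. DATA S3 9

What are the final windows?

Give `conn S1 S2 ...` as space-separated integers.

Op 1: conn=22 S1=41 S2=22 S3=41 S4=41 blocked=[]
Op 2: conn=4 S1=41 S2=4 S3=41 S4=41 blocked=[]
Op 3: conn=-8 S1=41 S2=-8 S3=41 S4=41 blocked=[1, 2, 3, 4]
Op 4: conn=-8 S1=41 S2=-8 S3=58 S4=41 blocked=[1, 2, 3, 4]
Op 5: conn=-8 S1=41 S2=-8 S3=58 S4=48 blocked=[1, 2, 3, 4]
Op 6: conn=16 S1=41 S2=-8 S3=58 S4=48 blocked=[2]
Op 7: conn=9 S1=41 S2=-15 S3=58 S4=48 blocked=[2]
Op 8: conn=4 S1=36 S2=-15 S3=58 S4=48 blocked=[2]
Op 9: conn=4 S1=36 S2=8 S3=58 S4=48 blocked=[]
Op 10: conn=-9 S1=36 S2=8 S3=45 S4=48 blocked=[1, 2, 3, 4]
Op 11: conn=-9 S1=55 S2=8 S3=45 S4=48 blocked=[1, 2, 3, 4]
Op 12: conn=6 S1=55 S2=8 S3=45 S4=48 blocked=[]
Op 13: conn=-3 S1=55 S2=8 S3=36 S4=48 blocked=[1, 2, 3, 4]

Answer: -3 55 8 36 48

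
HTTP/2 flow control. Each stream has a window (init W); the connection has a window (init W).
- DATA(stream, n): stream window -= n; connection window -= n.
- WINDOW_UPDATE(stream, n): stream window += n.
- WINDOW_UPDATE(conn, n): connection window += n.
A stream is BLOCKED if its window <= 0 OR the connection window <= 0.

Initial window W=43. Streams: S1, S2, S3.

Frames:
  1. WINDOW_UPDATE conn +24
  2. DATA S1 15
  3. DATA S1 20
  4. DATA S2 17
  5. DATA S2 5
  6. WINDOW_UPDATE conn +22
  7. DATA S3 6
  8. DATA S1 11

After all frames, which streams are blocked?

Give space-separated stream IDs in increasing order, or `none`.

Answer: S1

Derivation:
Op 1: conn=67 S1=43 S2=43 S3=43 blocked=[]
Op 2: conn=52 S1=28 S2=43 S3=43 blocked=[]
Op 3: conn=32 S1=8 S2=43 S3=43 blocked=[]
Op 4: conn=15 S1=8 S2=26 S3=43 blocked=[]
Op 5: conn=10 S1=8 S2=21 S3=43 blocked=[]
Op 6: conn=32 S1=8 S2=21 S3=43 blocked=[]
Op 7: conn=26 S1=8 S2=21 S3=37 blocked=[]
Op 8: conn=15 S1=-3 S2=21 S3=37 blocked=[1]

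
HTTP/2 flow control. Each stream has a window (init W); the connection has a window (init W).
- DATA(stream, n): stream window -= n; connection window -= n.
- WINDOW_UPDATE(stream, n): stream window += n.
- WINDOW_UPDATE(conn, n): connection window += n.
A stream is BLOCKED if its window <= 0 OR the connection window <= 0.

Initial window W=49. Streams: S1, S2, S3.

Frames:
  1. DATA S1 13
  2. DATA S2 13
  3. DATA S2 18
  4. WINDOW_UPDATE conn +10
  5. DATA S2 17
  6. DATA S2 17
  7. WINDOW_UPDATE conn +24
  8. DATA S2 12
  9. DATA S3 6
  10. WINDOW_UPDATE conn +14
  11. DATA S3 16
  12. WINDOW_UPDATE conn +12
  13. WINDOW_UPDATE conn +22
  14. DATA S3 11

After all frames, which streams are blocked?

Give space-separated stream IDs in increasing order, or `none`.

Op 1: conn=36 S1=36 S2=49 S3=49 blocked=[]
Op 2: conn=23 S1=36 S2=36 S3=49 blocked=[]
Op 3: conn=5 S1=36 S2=18 S3=49 blocked=[]
Op 4: conn=15 S1=36 S2=18 S3=49 blocked=[]
Op 5: conn=-2 S1=36 S2=1 S3=49 blocked=[1, 2, 3]
Op 6: conn=-19 S1=36 S2=-16 S3=49 blocked=[1, 2, 3]
Op 7: conn=5 S1=36 S2=-16 S3=49 blocked=[2]
Op 8: conn=-7 S1=36 S2=-28 S3=49 blocked=[1, 2, 3]
Op 9: conn=-13 S1=36 S2=-28 S3=43 blocked=[1, 2, 3]
Op 10: conn=1 S1=36 S2=-28 S3=43 blocked=[2]
Op 11: conn=-15 S1=36 S2=-28 S3=27 blocked=[1, 2, 3]
Op 12: conn=-3 S1=36 S2=-28 S3=27 blocked=[1, 2, 3]
Op 13: conn=19 S1=36 S2=-28 S3=27 blocked=[2]
Op 14: conn=8 S1=36 S2=-28 S3=16 blocked=[2]

Answer: S2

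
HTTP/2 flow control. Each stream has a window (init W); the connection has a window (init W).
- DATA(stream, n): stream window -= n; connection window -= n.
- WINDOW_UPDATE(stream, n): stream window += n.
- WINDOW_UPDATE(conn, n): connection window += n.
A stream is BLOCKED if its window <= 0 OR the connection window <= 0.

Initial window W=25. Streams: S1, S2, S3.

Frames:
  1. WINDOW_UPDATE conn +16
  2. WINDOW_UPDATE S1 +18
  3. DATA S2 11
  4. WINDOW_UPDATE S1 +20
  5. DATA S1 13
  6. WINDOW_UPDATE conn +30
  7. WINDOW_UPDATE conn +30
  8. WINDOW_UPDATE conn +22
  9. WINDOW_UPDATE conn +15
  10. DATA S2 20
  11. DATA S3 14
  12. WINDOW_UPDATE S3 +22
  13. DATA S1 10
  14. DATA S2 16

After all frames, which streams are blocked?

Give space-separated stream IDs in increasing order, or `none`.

Answer: S2

Derivation:
Op 1: conn=41 S1=25 S2=25 S3=25 blocked=[]
Op 2: conn=41 S1=43 S2=25 S3=25 blocked=[]
Op 3: conn=30 S1=43 S2=14 S3=25 blocked=[]
Op 4: conn=30 S1=63 S2=14 S3=25 blocked=[]
Op 5: conn=17 S1=50 S2=14 S3=25 blocked=[]
Op 6: conn=47 S1=50 S2=14 S3=25 blocked=[]
Op 7: conn=77 S1=50 S2=14 S3=25 blocked=[]
Op 8: conn=99 S1=50 S2=14 S3=25 blocked=[]
Op 9: conn=114 S1=50 S2=14 S3=25 blocked=[]
Op 10: conn=94 S1=50 S2=-6 S3=25 blocked=[2]
Op 11: conn=80 S1=50 S2=-6 S3=11 blocked=[2]
Op 12: conn=80 S1=50 S2=-6 S3=33 blocked=[2]
Op 13: conn=70 S1=40 S2=-6 S3=33 blocked=[2]
Op 14: conn=54 S1=40 S2=-22 S3=33 blocked=[2]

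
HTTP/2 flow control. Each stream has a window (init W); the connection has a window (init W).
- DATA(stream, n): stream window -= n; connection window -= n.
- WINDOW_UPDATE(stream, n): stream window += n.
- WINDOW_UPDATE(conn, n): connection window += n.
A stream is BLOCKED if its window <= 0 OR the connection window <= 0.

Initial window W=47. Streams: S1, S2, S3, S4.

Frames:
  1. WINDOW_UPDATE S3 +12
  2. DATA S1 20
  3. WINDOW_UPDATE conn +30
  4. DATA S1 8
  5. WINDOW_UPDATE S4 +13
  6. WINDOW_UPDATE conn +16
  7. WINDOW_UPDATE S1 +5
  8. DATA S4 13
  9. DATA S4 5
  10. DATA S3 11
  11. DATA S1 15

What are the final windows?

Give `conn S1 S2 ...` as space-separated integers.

Answer: 21 9 47 48 42

Derivation:
Op 1: conn=47 S1=47 S2=47 S3=59 S4=47 blocked=[]
Op 2: conn=27 S1=27 S2=47 S3=59 S4=47 blocked=[]
Op 3: conn=57 S1=27 S2=47 S3=59 S4=47 blocked=[]
Op 4: conn=49 S1=19 S2=47 S3=59 S4=47 blocked=[]
Op 5: conn=49 S1=19 S2=47 S3=59 S4=60 blocked=[]
Op 6: conn=65 S1=19 S2=47 S3=59 S4=60 blocked=[]
Op 7: conn=65 S1=24 S2=47 S3=59 S4=60 blocked=[]
Op 8: conn=52 S1=24 S2=47 S3=59 S4=47 blocked=[]
Op 9: conn=47 S1=24 S2=47 S3=59 S4=42 blocked=[]
Op 10: conn=36 S1=24 S2=47 S3=48 S4=42 blocked=[]
Op 11: conn=21 S1=9 S2=47 S3=48 S4=42 blocked=[]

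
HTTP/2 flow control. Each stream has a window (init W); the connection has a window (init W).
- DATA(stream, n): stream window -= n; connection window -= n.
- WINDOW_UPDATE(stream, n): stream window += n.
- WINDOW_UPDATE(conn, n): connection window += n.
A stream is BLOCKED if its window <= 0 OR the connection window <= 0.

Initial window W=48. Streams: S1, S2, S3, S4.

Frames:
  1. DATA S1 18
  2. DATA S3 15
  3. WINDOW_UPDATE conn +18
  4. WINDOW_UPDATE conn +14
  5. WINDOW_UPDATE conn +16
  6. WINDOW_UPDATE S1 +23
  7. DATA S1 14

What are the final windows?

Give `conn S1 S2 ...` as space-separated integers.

Answer: 49 39 48 33 48

Derivation:
Op 1: conn=30 S1=30 S2=48 S3=48 S4=48 blocked=[]
Op 2: conn=15 S1=30 S2=48 S3=33 S4=48 blocked=[]
Op 3: conn=33 S1=30 S2=48 S3=33 S4=48 blocked=[]
Op 4: conn=47 S1=30 S2=48 S3=33 S4=48 blocked=[]
Op 5: conn=63 S1=30 S2=48 S3=33 S4=48 blocked=[]
Op 6: conn=63 S1=53 S2=48 S3=33 S4=48 blocked=[]
Op 7: conn=49 S1=39 S2=48 S3=33 S4=48 blocked=[]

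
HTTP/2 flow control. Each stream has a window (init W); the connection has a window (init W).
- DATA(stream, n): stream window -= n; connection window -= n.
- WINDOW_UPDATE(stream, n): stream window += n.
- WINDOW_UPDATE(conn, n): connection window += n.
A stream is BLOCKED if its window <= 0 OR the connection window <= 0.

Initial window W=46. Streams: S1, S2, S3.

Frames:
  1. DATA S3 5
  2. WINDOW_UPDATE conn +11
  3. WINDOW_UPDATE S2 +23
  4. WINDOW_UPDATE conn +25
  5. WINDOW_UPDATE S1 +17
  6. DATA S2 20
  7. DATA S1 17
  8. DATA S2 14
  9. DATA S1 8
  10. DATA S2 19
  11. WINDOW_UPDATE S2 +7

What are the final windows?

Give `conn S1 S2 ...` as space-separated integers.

Answer: -1 38 23 41

Derivation:
Op 1: conn=41 S1=46 S2=46 S3=41 blocked=[]
Op 2: conn=52 S1=46 S2=46 S3=41 blocked=[]
Op 3: conn=52 S1=46 S2=69 S3=41 blocked=[]
Op 4: conn=77 S1=46 S2=69 S3=41 blocked=[]
Op 5: conn=77 S1=63 S2=69 S3=41 blocked=[]
Op 6: conn=57 S1=63 S2=49 S3=41 blocked=[]
Op 7: conn=40 S1=46 S2=49 S3=41 blocked=[]
Op 8: conn=26 S1=46 S2=35 S3=41 blocked=[]
Op 9: conn=18 S1=38 S2=35 S3=41 blocked=[]
Op 10: conn=-1 S1=38 S2=16 S3=41 blocked=[1, 2, 3]
Op 11: conn=-1 S1=38 S2=23 S3=41 blocked=[1, 2, 3]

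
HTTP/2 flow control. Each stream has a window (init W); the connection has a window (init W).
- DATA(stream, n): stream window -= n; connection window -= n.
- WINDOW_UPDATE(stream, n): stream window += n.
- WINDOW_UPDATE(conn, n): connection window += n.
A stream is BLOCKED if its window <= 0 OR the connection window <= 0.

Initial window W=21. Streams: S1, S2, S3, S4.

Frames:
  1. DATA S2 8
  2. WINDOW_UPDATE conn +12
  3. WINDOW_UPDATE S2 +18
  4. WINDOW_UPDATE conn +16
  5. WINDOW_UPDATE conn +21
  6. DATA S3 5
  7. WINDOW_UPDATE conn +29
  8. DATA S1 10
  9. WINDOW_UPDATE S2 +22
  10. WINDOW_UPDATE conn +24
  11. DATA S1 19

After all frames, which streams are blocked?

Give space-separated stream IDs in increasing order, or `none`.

Op 1: conn=13 S1=21 S2=13 S3=21 S4=21 blocked=[]
Op 2: conn=25 S1=21 S2=13 S3=21 S4=21 blocked=[]
Op 3: conn=25 S1=21 S2=31 S3=21 S4=21 blocked=[]
Op 4: conn=41 S1=21 S2=31 S3=21 S4=21 blocked=[]
Op 5: conn=62 S1=21 S2=31 S3=21 S4=21 blocked=[]
Op 6: conn=57 S1=21 S2=31 S3=16 S4=21 blocked=[]
Op 7: conn=86 S1=21 S2=31 S3=16 S4=21 blocked=[]
Op 8: conn=76 S1=11 S2=31 S3=16 S4=21 blocked=[]
Op 9: conn=76 S1=11 S2=53 S3=16 S4=21 blocked=[]
Op 10: conn=100 S1=11 S2=53 S3=16 S4=21 blocked=[]
Op 11: conn=81 S1=-8 S2=53 S3=16 S4=21 blocked=[1]

Answer: S1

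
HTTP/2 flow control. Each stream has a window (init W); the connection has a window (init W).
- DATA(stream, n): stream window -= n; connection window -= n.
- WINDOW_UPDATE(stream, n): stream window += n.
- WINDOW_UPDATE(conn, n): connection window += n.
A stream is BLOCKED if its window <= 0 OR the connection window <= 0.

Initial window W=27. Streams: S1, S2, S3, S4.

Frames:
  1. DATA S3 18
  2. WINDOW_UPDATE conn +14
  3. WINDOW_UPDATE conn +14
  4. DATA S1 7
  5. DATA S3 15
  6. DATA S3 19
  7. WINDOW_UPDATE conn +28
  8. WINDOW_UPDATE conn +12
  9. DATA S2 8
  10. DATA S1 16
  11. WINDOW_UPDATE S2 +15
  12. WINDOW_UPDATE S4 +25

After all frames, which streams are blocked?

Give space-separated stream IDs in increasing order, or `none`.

Answer: S3

Derivation:
Op 1: conn=9 S1=27 S2=27 S3=9 S4=27 blocked=[]
Op 2: conn=23 S1=27 S2=27 S3=9 S4=27 blocked=[]
Op 3: conn=37 S1=27 S2=27 S3=9 S4=27 blocked=[]
Op 4: conn=30 S1=20 S2=27 S3=9 S4=27 blocked=[]
Op 5: conn=15 S1=20 S2=27 S3=-6 S4=27 blocked=[3]
Op 6: conn=-4 S1=20 S2=27 S3=-25 S4=27 blocked=[1, 2, 3, 4]
Op 7: conn=24 S1=20 S2=27 S3=-25 S4=27 blocked=[3]
Op 8: conn=36 S1=20 S2=27 S3=-25 S4=27 blocked=[3]
Op 9: conn=28 S1=20 S2=19 S3=-25 S4=27 blocked=[3]
Op 10: conn=12 S1=4 S2=19 S3=-25 S4=27 blocked=[3]
Op 11: conn=12 S1=4 S2=34 S3=-25 S4=27 blocked=[3]
Op 12: conn=12 S1=4 S2=34 S3=-25 S4=52 blocked=[3]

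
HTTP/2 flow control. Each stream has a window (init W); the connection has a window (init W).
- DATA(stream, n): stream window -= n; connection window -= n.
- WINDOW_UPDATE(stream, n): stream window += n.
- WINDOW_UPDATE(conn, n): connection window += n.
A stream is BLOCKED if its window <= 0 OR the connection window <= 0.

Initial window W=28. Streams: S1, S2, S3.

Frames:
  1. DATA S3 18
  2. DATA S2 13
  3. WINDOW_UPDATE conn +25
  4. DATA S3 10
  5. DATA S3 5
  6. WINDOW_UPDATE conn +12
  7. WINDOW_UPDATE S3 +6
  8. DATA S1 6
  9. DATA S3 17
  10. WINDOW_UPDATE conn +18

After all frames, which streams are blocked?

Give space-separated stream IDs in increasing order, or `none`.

Op 1: conn=10 S1=28 S2=28 S3=10 blocked=[]
Op 2: conn=-3 S1=28 S2=15 S3=10 blocked=[1, 2, 3]
Op 3: conn=22 S1=28 S2=15 S3=10 blocked=[]
Op 4: conn=12 S1=28 S2=15 S3=0 blocked=[3]
Op 5: conn=7 S1=28 S2=15 S3=-5 blocked=[3]
Op 6: conn=19 S1=28 S2=15 S3=-5 blocked=[3]
Op 7: conn=19 S1=28 S2=15 S3=1 blocked=[]
Op 8: conn=13 S1=22 S2=15 S3=1 blocked=[]
Op 9: conn=-4 S1=22 S2=15 S3=-16 blocked=[1, 2, 3]
Op 10: conn=14 S1=22 S2=15 S3=-16 blocked=[3]

Answer: S3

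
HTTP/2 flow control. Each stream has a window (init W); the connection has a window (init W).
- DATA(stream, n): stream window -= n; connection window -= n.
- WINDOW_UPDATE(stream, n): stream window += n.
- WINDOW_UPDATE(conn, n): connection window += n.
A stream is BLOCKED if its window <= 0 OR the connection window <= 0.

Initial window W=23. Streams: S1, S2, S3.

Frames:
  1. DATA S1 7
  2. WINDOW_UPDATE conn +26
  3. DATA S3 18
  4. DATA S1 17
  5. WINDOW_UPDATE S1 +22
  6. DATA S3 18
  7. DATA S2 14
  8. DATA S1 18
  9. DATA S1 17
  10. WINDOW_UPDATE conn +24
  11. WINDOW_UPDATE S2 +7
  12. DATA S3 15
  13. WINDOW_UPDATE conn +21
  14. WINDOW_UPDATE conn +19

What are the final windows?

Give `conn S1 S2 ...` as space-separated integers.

Op 1: conn=16 S1=16 S2=23 S3=23 blocked=[]
Op 2: conn=42 S1=16 S2=23 S3=23 blocked=[]
Op 3: conn=24 S1=16 S2=23 S3=5 blocked=[]
Op 4: conn=7 S1=-1 S2=23 S3=5 blocked=[1]
Op 5: conn=7 S1=21 S2=23 S3=5 blocked=[]
Op 6: conn=-11 S1=21 S2=23 S3=-13 blocked=[1, 2, 3]
Op 7: conn=-25 S1=21 S2=9 S3=-13 blocked=[1, 2, 3]
Op 8: conn=-43 S1=3 S2=9 S3=-13 blocked=[1, 2, 3]
Op 9: conn=-60 S1=-14 S2=9 S3=-13 blocked=[1, 2, 3]
Op 10: conn=-36 S1=-14 S2=9 S3=-13 blocked=[1, 2, 3]
Op 11: conn=-36 S1=-14 S2=16 S3=-13 blocked=[1, 2, 3]
Op 12: conn=-51 S1=-14 S2=16 S3=-28 blocked=[1, 2, 3]
Op 13: conn=-30 S1=-14 S2=16 S3=-28 blocked=[1, 2, 3]
Op 14: conn=-11 S1=-14 S2=16 S3=-28 blocked=[1, 2, 3]

Answer: -11 -14 16 -28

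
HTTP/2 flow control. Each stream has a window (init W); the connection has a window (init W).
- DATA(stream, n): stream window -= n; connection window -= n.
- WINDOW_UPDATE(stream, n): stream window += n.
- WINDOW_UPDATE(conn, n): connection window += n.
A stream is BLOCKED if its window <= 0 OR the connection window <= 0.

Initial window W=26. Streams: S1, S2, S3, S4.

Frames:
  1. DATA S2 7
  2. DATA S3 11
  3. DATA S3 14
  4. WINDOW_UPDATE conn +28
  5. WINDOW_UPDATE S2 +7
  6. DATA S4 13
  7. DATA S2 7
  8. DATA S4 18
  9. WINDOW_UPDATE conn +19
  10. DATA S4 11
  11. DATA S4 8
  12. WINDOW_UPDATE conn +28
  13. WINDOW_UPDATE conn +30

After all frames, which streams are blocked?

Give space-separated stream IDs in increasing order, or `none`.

Answer: S4

Derivation:
Op 1: conn=19 S1=26 S2=19 S3=26 S4=26 blocked=[]
Op 2: conn=8 S1=26 S2=19 S3=15 S4=26 blocked=[]
Op 3: conn=-6 S1=26 S2=19 S3=1 S4=26 blocked=[1, 2, 3, 4]
Op 4: conn=22 S1=26 S2=19 S3=1 S4=26 blocked=[]
Op 5: conn=22 S1=26 S2=26 S3=1 S4=26 blocked=[]
Op 6: conn=9 S1=26 S2=26 S3=1 S4=13 blocked=[]
Op 7: conn=2 S1=26 S2=19 S3=1 S4=13 blocked=[]
Op 8: conn=-16 S1=26 S2=19 S3=1 S4=-5 blocked=[1, 2, 3, 4]
Op 9: conn=3 S1=26 S2=19 S3=1 S4=-5 blocked=[4]
Op 10: conn=-8 S1=26 S2=19 S3=1 S4=-16 blocked=[1, 2, 3, 4]
Op 11: conn=-16 S1=26 S2=19 S3=1 S4=-24 blocked=[1, 2, 3, 4]
Op 12: conn=12 S1=26 S2=19 S3=1 S4=-24 blocked=[4]
Op 13: conn=42 S1=26 S2=19 S3=1 S4=-24 blocked=[4]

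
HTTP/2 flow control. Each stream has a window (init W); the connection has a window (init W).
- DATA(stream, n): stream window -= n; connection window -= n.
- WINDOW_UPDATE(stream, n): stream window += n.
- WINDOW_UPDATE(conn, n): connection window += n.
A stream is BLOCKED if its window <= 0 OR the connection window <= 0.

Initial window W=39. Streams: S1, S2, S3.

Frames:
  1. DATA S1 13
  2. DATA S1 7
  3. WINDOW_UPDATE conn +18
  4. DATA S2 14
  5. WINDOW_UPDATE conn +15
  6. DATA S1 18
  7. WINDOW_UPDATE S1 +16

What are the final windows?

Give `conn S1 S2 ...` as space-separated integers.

Answer: 20 17 25 39

Derivation:
Op 1: conn=26 S1=26 S2=39 S3=39 blocked=[]
Op 2: conn=19 S1=19 S2=39 S3=39 blocked=[]
Op 3: conn=37 S1=19 S2=39 S3=39 blocked=[]
Op 4: conn=23 S1=19 S2=25 S3=39 blocked=[]
Op 5: conn=38 S1=19 S2=25 S3=39 blocked=[]
Op 6: conn=20 S1=1 S2=25 S3=39 blocked=[]
Op 7: conn=20 S1=17 S2=25 S3=39 blocked=[]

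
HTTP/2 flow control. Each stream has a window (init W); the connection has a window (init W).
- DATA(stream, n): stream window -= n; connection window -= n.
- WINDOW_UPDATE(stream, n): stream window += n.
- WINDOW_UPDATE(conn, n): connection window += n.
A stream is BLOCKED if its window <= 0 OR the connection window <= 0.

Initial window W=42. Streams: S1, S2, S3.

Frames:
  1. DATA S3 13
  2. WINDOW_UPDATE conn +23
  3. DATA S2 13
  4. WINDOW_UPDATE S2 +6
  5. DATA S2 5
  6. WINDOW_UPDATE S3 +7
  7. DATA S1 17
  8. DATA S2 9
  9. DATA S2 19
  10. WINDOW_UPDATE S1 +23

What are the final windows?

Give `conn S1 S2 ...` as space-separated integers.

Answer: -11 48 2 36

Derivation:
Op 1: conn=29 S1=42 S2=42 S3=29 blocked=[]
Op 2: conn=52 S1=42 S2=42 S3=29 blocked=[]
Op 3: conn=39 S1=42 S2=29 S3=29 blocked=[]
Op 4: conn=39 S1=42 S2=35 S3=29 blocked=[]
Op 5: conn=34 S1=42 S2=30 S3=29 blocked=[]
Op 6: conn=34 S1=42 S2=30 S3=36 blocked=[]
Op 7: conn=17 S1=25 S2=30 S3=36 blocked=[]
Op 8: conn=8 S1=25 S2=21 S3=36 blocked=[]
Op 9: conn=-11 S1=25 S2=2 S3=36 blocked=[1, 2, 3]
Op 10: conn=-11 S1=48 S2=2 S3=36 blocked=[1, 2, 3]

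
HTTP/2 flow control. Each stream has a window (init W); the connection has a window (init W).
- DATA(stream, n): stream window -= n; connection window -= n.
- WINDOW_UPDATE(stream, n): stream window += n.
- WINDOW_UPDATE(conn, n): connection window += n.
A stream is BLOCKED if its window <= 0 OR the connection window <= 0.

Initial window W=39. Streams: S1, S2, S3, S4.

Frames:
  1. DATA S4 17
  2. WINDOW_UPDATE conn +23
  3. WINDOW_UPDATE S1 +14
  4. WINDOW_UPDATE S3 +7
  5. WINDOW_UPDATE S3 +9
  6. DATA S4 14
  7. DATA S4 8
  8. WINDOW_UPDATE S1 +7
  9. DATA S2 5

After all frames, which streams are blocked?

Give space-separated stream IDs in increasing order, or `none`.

Answer: S4

Derivation:
Op 1: conn=22 S1=39 S2=39 S3=39 S4=22 blocked=[]
Op 2: conn=45 S1=39 S2=39 S3=39 S4=22 blocked=[]
Op 3: conn=45 S1=53 S2=39 S3=39 S4=22 blocked=[]
Op 4: conn=45 S1=53 S2=39 S3=46 S4=22 blocked=[]
Op 5: conn=45 S1=53 S2=39 S3=55 S4=22 blocked=[]
Op 6: conn=31 S1=53 S2=39 S3=55 S4=8 blocked=[]
Op 7: conn=23 S1=53 S2=39 S3=55 S4=0 blocked=[4]
Op 8: conn=23 S1=60 S2=39 S3=55 S4=0 blocked=[4]
Op 9: conn=18 S1=60 S2=34 S3=55 S4=0 blocked=[4]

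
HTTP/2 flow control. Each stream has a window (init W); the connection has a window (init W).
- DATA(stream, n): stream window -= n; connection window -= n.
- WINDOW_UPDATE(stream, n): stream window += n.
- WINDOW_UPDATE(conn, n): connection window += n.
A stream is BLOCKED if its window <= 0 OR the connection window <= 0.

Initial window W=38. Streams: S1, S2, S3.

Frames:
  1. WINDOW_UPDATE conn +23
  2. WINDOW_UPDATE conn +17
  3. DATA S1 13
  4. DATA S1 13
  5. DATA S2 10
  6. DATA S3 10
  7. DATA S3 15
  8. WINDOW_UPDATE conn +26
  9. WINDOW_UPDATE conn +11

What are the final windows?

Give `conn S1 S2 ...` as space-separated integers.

Op 1: conn=61 S1=38 S2=38 S3=38 blocked=[]
Op 2: conn=78 S1=38 S2=38 S3=38 blocked=[]
Op 3: conn=65 S1=25 S2=38 S3=38 blocked=[]
Op 4: conn=52 S1=12 S2=38 S3=38 blocked=[]
Op 5: conn=42 S1=12 S2=28 S3=38 blocked=[]
Op 6: conn=32 S1=12 S2=28 S3=28 blocked=[]
Op 7: conn=17 S1=12 S2=28 S3=13 blocked=[]
Op 8: conn=43 S1=12 S2=28 S3=13 blocked=[]
Op 9: conn=54 S1=12 S2=28 S3=13 blocked=[]

Answer: 54 12 28 13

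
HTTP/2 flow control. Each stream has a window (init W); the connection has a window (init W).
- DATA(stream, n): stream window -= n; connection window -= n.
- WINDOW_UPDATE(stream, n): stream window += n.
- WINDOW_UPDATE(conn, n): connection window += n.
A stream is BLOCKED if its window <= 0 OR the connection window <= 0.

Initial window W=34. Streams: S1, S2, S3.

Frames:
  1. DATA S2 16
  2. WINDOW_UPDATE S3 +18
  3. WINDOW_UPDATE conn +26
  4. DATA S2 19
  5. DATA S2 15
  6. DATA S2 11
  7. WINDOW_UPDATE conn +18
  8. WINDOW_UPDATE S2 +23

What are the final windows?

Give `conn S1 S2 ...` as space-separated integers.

Op 1: conn=18 S1=34 S2=18 S3=34 blocked=[]
Op 2: conn=18 S1=34 S2=18 S3=52 blocked=[]
Op 3: conn=44 S1=34 S2=18 S3=52 blocked=[]
Op 4: conn=25 S1=34 S2=-1 S3=52 blocked=[2]
Op 5: conn=10 S1=34 S2=-16 S3=52 blocked=[2]
Op 6: conn=-1 S1=34 S2=-27 S3=52 blocked=[1, 2, 3]
Op 7: conn=17 S1=34 S2=-27 S3=52 blocked=[2]
Op 8: conn=17 S1=34 S2=-4 S3=52 blocked=[2]

Answer: 17 34 -4 52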